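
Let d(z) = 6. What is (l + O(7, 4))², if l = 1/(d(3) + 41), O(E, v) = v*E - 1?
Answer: 1612900/2209 ≈ 730.15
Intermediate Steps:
O(E, v) = -1 + E*v (O(E, v) = E*v - 1 = -1 + E*v)
l = 1/47 (l = 1/(6 + 41) = 1/47 ≈ 0.021277)
(l + O(7, 4))² = (1/47 + (-1 + 7*4))² = (1/47 + (-1 + 28))² = (1/47 + 27)² = (1270/47)² = 1612900/2209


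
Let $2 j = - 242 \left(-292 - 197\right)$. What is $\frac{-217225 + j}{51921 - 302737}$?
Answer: $\frac{19757}{31352} \approx 0.63017$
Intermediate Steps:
$j = 59169$ ($j = \frac{\left(-242\right) \left(-292 - 197\right)}{2} = \frac{\left(-242\right) \left(-489\right)}{2} = \frac{1}{2} \cdot 118338 = 59169$)
$\frac{-217225 + j}{51921 - 302737} = \frac{-217225 + 59169}{51921 - 302737} = - \frac{158056}{-250816} = \left(-158056\right) \left(- \frac{1}{250816}\right) = \frac{19757}{31352}$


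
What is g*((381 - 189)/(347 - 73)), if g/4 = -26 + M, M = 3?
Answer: -8832/137 ≈ -64.467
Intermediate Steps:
g = -92 (g = 4*(-26 + 3) = 4*(-23) = -92)
g*((381 - 189)/(347 - 73)) = -92*(381 - 189)/(347 - 73) = -17664/274 = -92*96/137 = -8832/137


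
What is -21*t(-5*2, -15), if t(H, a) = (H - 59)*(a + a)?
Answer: -43470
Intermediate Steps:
t(H, a) = 2*a*(-59 + H) (t(H, a) = (-59 + H)*(2*a) = 2*a*(-59 + H))
-21*t(-5*2, -15) = -42*(-15)*(-59 - 5*2) = -42*(-15)*(-59 - 10) = -42*(-15)*(-69) = -21*2070 = -43470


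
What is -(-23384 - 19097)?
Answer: 42481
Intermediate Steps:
-(-23384 - 19097) = -1*(-42481) = 42481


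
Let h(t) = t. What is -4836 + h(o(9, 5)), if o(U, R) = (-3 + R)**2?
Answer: -4832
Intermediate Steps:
-4836 + h(o(9, 5)) = -4836 + (-3 + 5)**2 = -4836 + 2**2 = -4836 + 4 = -4832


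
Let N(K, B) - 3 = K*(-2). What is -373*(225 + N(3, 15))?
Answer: -82806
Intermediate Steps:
N(K, B) = 3 - 2*K (N(K, B) = 3 + K*(-2) = 3 - 2*K)
-373*(225 + N(3, 15)) = -373*(225 + (3 - 2*3)) = -373*(225 + (3 - 6)) = -373*(225 - 3) = -373*222 = -82806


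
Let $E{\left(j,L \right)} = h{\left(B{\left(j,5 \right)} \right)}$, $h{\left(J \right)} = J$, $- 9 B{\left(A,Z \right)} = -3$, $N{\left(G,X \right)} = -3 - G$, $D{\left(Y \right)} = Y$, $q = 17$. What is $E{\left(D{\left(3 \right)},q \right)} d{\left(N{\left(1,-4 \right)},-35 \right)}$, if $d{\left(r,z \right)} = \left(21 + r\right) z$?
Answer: $- \frac{595}{3} \approx -198.33$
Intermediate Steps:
$B{\left(A,Z \right)} = \frac{1}{3}$ ($B{\left(A,Z \right)} = \left(- \frac{1}{9}\right) \left(-3\right) = \frac{1}{3}$)
$E{\left(j,L \right)} = \frac{1}{3}$
$d{\left(r,z \right)} = z \left(21 + r\right)$
$E{\left(D{\left(3 \right)},q \right)} d{\left(N{\left(1,-4 \right)},-35 \right)} = \frac{\left(-35\right) \left(21 - 4\right)}{3} = \frac{\left(-35\right) 17}{3} = \frac{1}{3} \left(-595\right) = - \frac{595}{3}$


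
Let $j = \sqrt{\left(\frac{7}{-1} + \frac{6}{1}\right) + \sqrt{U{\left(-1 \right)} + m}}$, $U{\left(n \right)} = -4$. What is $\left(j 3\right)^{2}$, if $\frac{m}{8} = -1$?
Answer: $-9 + 18 i \sqrt{3} \approx -9.0 + 31.177 i$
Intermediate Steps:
$m = -8$ ($m = 8 \left(-1\right) = -8$)
$j = \sqrt{-1 + 2 i \sqrt{3}}$ ($j = \sqrt{\left(\frac{7}{-1} + \frac{6}{1}\right) + \sqrt{-4 - 8}} = \sqrt{\left(7 \left(-1\right) + 6 \cdot 1\right) + \sqrt{-12}} = \sqrt{\left(-7 + 6\right) + 2 i \sqrt{3}} = \sqrt{-1 + 2 i \sqrt{3}} \approx 1.1414 + 1.5175 i$)
$\left(j 3\right)^{2} = \left(\sqrt{-1 + 2 i \sqrt{3}} \cdot 3\right)^{2} = \left(3 \sqrt{-1 + 2 i \sqrt{3}}\right)^{2} = -9 + 18 i \sqrt{3}$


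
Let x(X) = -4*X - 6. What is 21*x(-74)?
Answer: 6090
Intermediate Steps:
x(X) = -6 - 4*X
21*x(-74) = 21*(-6 - 4*(-74)) = 21*(-6 + 296) = 21*290 = 6090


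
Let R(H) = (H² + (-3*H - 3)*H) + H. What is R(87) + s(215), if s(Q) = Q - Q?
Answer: -15312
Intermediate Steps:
s(Q) = 0
R(H) = H + H² + H*(-3 - 3*H) (R(H) = (H² + (-3 - 3*H)*H) + H = (H² + H*(-3 - 3*H)) + H = H + H² + H*(-3 - 3*H))
R(87) + s(215) = -2*87*(1 + 87) + 0 = -2*87*88 + 0 = -15312 + 0 = -15312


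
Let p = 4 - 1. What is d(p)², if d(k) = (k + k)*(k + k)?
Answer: 1296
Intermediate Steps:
p = 3
d(k) = 4*k² (d(k) = (2*k)*(2*k) = 4*k²)
d(p)² = (4*3²)² = (4*9)² = 36² = 1296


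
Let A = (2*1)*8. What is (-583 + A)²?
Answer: 321489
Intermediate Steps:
A = 16 (A = 2*8 = 16)
(-583 + A)² = (-583 + 16)² = (-567)² = 321489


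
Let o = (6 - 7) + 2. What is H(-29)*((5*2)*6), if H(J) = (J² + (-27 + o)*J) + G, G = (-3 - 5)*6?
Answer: 92820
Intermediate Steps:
o = 1 (o = -1 + 2 = 1)
G = -48 (G = -8*6 = -48)
H(J) = -48 + J² - 26*J (H(J) = (J² + (-27 + 1)*J) - 48 = (J² - 26*J) - 48 = -48 + J² - 26*J)
H(-29)*((5*2)*6) = (-48 + (-29)² - 26*(-29))*((5*2)*6) = (-48 + 841 + 754)*(10*6) = 1547*60 = 92820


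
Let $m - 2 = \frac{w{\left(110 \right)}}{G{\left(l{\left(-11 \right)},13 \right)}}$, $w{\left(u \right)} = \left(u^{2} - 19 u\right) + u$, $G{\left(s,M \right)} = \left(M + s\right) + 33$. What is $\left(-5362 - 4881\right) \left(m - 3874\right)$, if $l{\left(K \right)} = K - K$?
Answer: $37407436$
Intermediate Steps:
$l{\left(K \right)} = 0$
$G{\left(s,M \right)} = 33 + M + s$
$w{\left(u \right)} = u^{2} - 18 u$
$m = 222$ ($m = 2 + \frac{110 \left(-18 + 110\right)}{33 + 13 + 0} = 2 + \frac{110 \cdot 92}{46} = 2 + 10120 \cdot \frac{1}{46} = 2 + 220 = 222$)
$\left(-5362 - 4881\right) \left(m - 3874\right) = \left(-5362 - 4881\right) \left(222 - 3874\right) = \left(-10243\right) \left(-3652\right) = 37407436$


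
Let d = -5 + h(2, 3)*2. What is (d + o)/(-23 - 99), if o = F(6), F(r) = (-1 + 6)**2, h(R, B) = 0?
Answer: -10/61 ≈ -0.16393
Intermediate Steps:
F(r) = 25 (F(r) = 5**2 = 25)
d = -5 (d = -5 + 0*2 = -5 + 0 = -5)
o = 25
(d + o)/(-23 - 99) = (-5 + 25)/(-23 - 99) = 20/(-122) = 20*(-1/122) = -10/61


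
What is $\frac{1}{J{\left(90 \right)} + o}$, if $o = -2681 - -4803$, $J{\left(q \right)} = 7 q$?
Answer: $\frac{1}{2752} \approx 0.00036337$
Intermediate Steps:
$o = 2122$ ($o = -2681 + 4803 = 2122$)
$\frac{1}{J{\left(90 \right)} + o} = \frac{1}{7 \cdot 90 + 2122} = \frac{1}{630 + 2122} = \frac{1}{2752}$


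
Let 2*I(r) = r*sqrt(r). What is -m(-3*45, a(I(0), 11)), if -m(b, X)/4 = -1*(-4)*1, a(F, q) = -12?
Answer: 16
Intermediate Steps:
I(r) = r**(3/2)/2 (I(r) = (r*sqrt(r))/2 = r**(3/2)/2)
m(b, X) = -16 (m(b, X) = -4*(-1*(-4)) = -16)
-m(-3*45, a(I(0), 11)) = -1*(-16) = 16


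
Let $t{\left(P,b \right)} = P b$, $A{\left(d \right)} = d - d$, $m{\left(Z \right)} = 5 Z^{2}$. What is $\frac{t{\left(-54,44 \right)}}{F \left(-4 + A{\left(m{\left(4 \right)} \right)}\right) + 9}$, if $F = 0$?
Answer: $-264$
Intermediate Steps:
$A{\left(d \right)} = 0$
$\frac{t{\left(-54,44 \right)}}{F \left(-4 + A{\left(m{\left(4 \right)} \right)}\right) + 9} = \frac{\left(-54\right) 44}{0 \left(-4 + 0\right) + 9} = - \frac{2376}{0 \left(-4\right) + 9} = - \frac{2376}{0 + 9} = - \frac{2376}{9} = \left(-2376\right) \frac{1}{9} = -264$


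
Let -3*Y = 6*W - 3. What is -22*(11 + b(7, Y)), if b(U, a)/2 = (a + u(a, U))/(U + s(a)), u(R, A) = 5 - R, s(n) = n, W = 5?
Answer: -132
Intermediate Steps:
Y = -9 (Y = -(6*5 - 3)/3 = -(30 - 3)/3 = -⅓*27 = -9)
b(U, a) = 10/(U + a) (b(U, a) = 2*((a + (5 - a))/(U + a)) = 2*(5/(U + a)) = 10/(U + a))
-22*(11 + b(7, Y)) = -22*(11 + 10/(7 - 9)) = -22*(11 + 10/(-2)) = -22*(11 + 10*(-½)) = -22*(11 - 5) = -22*6 = -132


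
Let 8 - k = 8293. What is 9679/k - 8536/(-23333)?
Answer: -155119347/193313905 ≈ -0.80242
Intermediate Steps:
k = -8285 (k = 8 - 1*8293 = 8 - 8293 = -8285)
9679/k - 8536/(-23333) = 9679/(-8285) - 8536/(-23333) = 9679*(-1/8285) - 8536*(-1/23333) = -9679/8285 + 8536/23333 = -155119347/193313905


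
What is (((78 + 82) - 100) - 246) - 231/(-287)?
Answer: -7593/41 ≈ -185.20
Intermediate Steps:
(((78 + 82) - 100) - 246) - 231/(-287) = ((160 - 100) - 246) - 231*(-1/287) = (60 - 246) + 33/41 = -186 + 33/41 = -7593/41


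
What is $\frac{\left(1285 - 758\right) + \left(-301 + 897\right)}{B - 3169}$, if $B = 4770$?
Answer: $\frac{1123}{1601} \approx 0.70144$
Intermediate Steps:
$\frac{\left(1285 - 758\right) + \left(-301 + 897\right)}{B - 3169} = \frac{\left(1285 - 758\right) + \left(-301 + 897\right)}{4770 - 3169} = \frac{527 + 596}{1601} = 1123 \cdot \frac{1}{1601} = \frac{1123}{1601}$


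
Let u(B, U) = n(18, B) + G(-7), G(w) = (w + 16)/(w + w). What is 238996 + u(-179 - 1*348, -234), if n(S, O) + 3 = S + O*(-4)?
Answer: 3375657/14 ≈ 2.4112e+5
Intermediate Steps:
G(w) = (16 + w)/(2*w) (G(w) = (16 + w)/((2*w)) = (16 + w)*(1/(2*w)) = (16 + w)/(2*w))
n(S, O) = -3 + S - 4*O (n(S, O) = -3 + (S + O*(-4)) = -3 + (S - 4*O) = -3 + S - 4*O)
u(B, U) = 201/14 - 4*B (u(B, U) = (-3 + 18 - 4*B) + (½)*(16 - 7)/(-7) = (15 - 4*B) + (½)*(-⅐)*9 = (15 - 4*B) - 9/14 = 201/14 - 4*B)
238996 + u(-179 - 1*348, -234) = 238996 + (201/14 - 4*(-179 - 1*348)) = 238996 + (201/14 - 4*(-179 - 348)) = 238996 + (201/14 - 4*(-527)) = 238996 + (201/14 + 2108) = 238996 + 29713/14 = 3375657/14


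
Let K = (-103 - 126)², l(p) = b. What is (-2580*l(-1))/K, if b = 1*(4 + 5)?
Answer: -23220/52441 ≈ -0.44278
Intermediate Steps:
b = 9 (b = 1*9 = 9)
l(p) = 9
K = 52441 (K = (-229)² = 52441)
(-2580*l(-1))/K = -2580*9/52441 = -23220*1/52441 = -23220/52441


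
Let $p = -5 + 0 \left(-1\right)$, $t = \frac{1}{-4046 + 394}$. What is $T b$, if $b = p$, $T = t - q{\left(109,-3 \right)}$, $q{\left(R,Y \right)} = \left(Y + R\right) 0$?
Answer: $\frac{5}{3652} \approx 0.0013691$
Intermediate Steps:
$q{\left(R,Y \right)} = 0$ ($q{\left(R,Y \right)} = \left(R + Y\right) 0 = 0$)
$t = - \frac{1}{3652}$ ($t = \frac{1}{-3652} = - \frac{1}{3652} \approx -0.00027382$)
$p = -5$ ($p = -5 + 0 = -5$)
$T = - \frac{1}{3652}$ ($T = - \frac{1}{3652} - 0 = - \frac{1}{3652} + 0 = - \frac{1}{3652} \approx -0.00027382$)
$b = -5$
$T b = \left(- \frac{1}{3652}\right) \left(-5\right) = \frac{5}{3652}$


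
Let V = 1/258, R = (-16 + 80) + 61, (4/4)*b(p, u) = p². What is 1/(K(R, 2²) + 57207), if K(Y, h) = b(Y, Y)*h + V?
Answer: 258/30884407 ≈ 8.3537e-6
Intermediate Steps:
b(p, u) = p²
R = 125 (R = 64 + 61 = 125)
V = 1/258 ≈ 0.0038760
K(Y, h) = 1/258 + h*Y² (K(Y, h) = Y²*h + 1/258 = h*Y² + 1/258 = 1/258 + h*Y²)
1/(K(R, 2²) + 57207) = 1/((1/258 + 2²*125²) + 57207) = 1/((1/258 + 4*15625) + 57207) = 1/((1/258 + 62500) + 57207) = 1/(16125001/258 + 57207) = 1/(30884407/258) = 258/30884407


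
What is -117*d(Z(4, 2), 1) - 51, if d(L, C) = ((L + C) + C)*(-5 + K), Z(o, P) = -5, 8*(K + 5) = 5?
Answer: -26733/8 ≈ -3341.6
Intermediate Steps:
K = -35/8 (K = -5 + (1/8)*5 = -5 + 5/8 = -35/8 ≈ -4.3750)
d(L, C) = -75*C/4 - 75*L/8 (d(L, C) = ((L + C) + C)*(-5 - 35/8) = ((C + L) + C)*(-75/8) = (L + 2*C)*(-75/8) = -75*C/4 - 75*L/8)
-117*d(Z(4, 2), 1) - 51 = -117*(-75/4*1 - 75/8*(-5)) - 51 = -117*(-75/4 + 375/8) - 51 = -117*225/8 - 51 = -26325/8 - 51 = -26733/8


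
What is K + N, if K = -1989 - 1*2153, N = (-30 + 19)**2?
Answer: -4021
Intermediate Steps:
N = 121 (N = (-11)**2 = 121)
K = -4142 (K = -1989 - 2153 = -4142)
K + N = -4142 + 121 = -4021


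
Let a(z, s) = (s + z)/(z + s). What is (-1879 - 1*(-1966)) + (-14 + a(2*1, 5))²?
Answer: 256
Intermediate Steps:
a(z, s) = 1 (a(z, s) = (s + z)/(s + z) = 1)
(-1879 - 1*(-1966)) + (-14 + a(2*1, 5))² = (-1879 - 1*(-1966)) + (-14 + 1)² = (-1879 + 1966) + (-13)² = 87 + 169 = 256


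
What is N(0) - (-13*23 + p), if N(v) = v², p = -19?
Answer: 318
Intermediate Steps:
N(0) - (-13*23 + p) = 0² - (-13*23 - 19) = 0 - (-299 - 19) = 0 - 1*(-318) = 0 + 318 = 318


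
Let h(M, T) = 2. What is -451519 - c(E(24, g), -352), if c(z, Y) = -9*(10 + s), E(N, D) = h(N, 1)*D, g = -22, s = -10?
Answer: -451519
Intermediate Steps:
E(N, D) = 2*D
c(z, Y) = 0 (c(z, Y) = -9*(10 - 10) = -9*0 = 0)
-451519 - c(E(24, g), -352) = -451519 - 1*0 = -451519 + 0 = -451519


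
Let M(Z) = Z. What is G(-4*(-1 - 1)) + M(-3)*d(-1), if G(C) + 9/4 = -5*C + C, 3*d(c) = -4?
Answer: -121/4 ≈ -30.250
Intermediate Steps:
d(c) = -4/3 (d(c) = (1/3)*(-4) = -4/3)
G(C) = -9/4 - 4*C (G(C) = -9/4 + (-5*C + C) = -9/4 - 4*C)
G(-4*(-1 - 1)) + M(-3)*d(-1) = (-9/4 - (-16)*(-1 - 1)) - 3*(-4/3) = (-9/4 - (-16)*(-2)) + 4 = (-9/4 - 4*8) + 4 = (-9/4 - 32) + 4 = -137/4 + 4 = -121/4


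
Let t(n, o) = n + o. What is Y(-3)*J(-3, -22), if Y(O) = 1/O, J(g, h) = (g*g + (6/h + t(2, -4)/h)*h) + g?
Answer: -10/3 ≈ -3.3333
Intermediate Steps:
J(g, h) = 4 + g + g² (J(g, h) = (g*g + (6/h + (2 - 4)/h)*h) + g = (g² + (6/h - 2/h)*h) + g = (g² + (4/h)*h) + g = (g² + 4) + g = (4 + g²) + g = 4 + g + g²)
Y(O) = 1/O
Y(-3)*J(-3, -22) = (4 - 3 + (-3)²)/(-3) = -(4 - 3 + 9)/3 = -⅓*10 = -10/3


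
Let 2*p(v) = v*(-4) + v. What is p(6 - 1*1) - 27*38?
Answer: -2067/2 ≈ -1033.5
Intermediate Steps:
p(v) = -3*v/2 (p(v) = (v*(-4) + v)/2 = (-4*v + v)/2 = (-3*v)/2 = -3*v/2)
p(6 - 1*1) - 27*38 = -3*(6 - 1*1)/2 - 27*38 = -3*(6 - 1)/2 - 1026 = -3/2*5 - 1026 = -15/2 - 1026 = -2067/2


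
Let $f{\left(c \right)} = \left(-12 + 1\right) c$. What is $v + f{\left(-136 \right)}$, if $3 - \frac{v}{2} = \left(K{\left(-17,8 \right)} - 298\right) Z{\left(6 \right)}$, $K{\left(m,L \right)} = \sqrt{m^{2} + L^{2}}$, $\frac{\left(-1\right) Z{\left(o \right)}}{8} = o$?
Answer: $-27106 + 96 \sqrt{353} \approx -25302.0$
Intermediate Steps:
$Z{\left(o \right)} = - 8 o$
$f{\left(c \right)} = - 11 c$
$K{\left(m,L \right)} = \sqrt{L^{2} + m^{2}}$
$v = -28602 + 96 \sqrt{353}$ ($v = 6 - 2 \left(\sqrt{8^{2} + \left(-17\right)^{2}} - 298\right) \left(\left(-8\right) 6\right) = 6 - 2 \left(\sqrt{64 + 289} - 298\right) \left(-48\right) = 6 - 2 \left(\sqrt{353} - 298\right) \left(-48\right) = 6 - 2 \left(-298 + \sqrt{353}\right) \left(-48\right) = 6 - 2 \left(14304 - 48 \sqrt{353}\right) = 6 - \left(28608 - 96 \sqrt{353}\right) = -28602 + 96 \sqrt{353} \approx -26798.0$)
$v + f{\left(-136 \right)} = \left(-28602 + 96 \sqrt{353}\right) - -1496 = \left(-28602 + 96 \sqrt{353}\right) + 1496 = -27106 + 96 \sqrt{353}$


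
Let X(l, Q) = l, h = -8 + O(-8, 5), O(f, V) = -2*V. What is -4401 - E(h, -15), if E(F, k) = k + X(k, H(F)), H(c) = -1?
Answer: -4371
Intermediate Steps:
h = -18 (h = -8 - 2*5 = -8 - 10 = -18)
E(F, k) = 2*k (E(F, k) = k + k = 2*k)
-4401 - E(h, -15) = -4401 - 2*(-15) = -4401 - 1*(-30) = -4401 + 30 = -4371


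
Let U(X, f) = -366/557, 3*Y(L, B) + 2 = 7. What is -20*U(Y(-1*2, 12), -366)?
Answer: 7320/557 ≈ 13.142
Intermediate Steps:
Y(L, B) = 5/3 (Y(L, B) = -⅔ + (⅓)*7 = -⅔ + 7/3 = 5/3)
U(X, f) = -366/557 (U(X, f) = -366*1/557 = -366/557)
-20*U(Y(-1*2, 12), -366) = -20*(-366/557) = 7320/557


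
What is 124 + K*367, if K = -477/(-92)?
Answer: 186467/92 ≈ 2026.8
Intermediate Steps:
K = 477/92 (K = -477*(-1/92) = 477/92 ≈ 5.1848)
124 + K*367 = 124 + (477/92)*367 = 124 + 175059/92 = 186467/92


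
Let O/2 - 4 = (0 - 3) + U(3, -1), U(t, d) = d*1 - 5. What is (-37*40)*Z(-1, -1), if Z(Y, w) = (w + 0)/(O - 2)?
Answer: -370/3 ≈ -123.33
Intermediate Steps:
U(t, d) = -5 + d (U(t, d) = d - 5 = -5 + d)
O = -10 (O = 8 + 2*((0 - 3) + (-5 - 1)) = 8 + 2*(-3 - 6) = 8 + 2*(-9) = 8 - 18 = -10)
Z(Y, w) = -w/12 (Z(Y, w) = (w + 0)/(-10 - 2) = w/(-12) = w*(-1/12) = -w/12)
(-37*40)*Z(-1, -1) = (-37*40)*(-1/12*(-1)) = -1480*1/12 = -370/3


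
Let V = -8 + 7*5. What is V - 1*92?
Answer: -65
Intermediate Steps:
V = 27 (V = -8 + 35 = 27)
V - 1*92 = 27 - 1*92 = 27 - 92 = -65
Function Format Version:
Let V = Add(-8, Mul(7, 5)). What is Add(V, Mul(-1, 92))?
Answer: -65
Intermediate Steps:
V = 27 (V = Add(-8, 35) = 27)
Add(V, Mul(-1, 92)) = Add(27, Mul(-1, 92)) = Add(27, -92) = -65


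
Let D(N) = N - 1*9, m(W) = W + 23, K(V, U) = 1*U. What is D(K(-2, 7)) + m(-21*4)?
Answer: -63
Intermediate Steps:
K(V, U) = U
m(W) = 23 + W
D(N) = -9 + N (D(N) = N - 9 = -9 + N)
D(K(-2, 7)) + m(-21*4) = (-9 + 7) + (23 - 21*4) = -2 + (23 - 84) = -2 - 61 = -63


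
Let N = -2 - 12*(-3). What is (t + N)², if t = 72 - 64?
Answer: 1764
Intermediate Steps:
N = 34 (N = -2 - 3*(-12) = -2 + 36 = 34)
t = 8
(t + N)² = (8 + 34)² = 42² = 1764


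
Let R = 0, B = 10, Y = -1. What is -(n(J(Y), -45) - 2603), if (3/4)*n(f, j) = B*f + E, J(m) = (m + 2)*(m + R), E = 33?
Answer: 7717/3 ≈ 2572.3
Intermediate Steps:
J(m) = m*(2 + m) (J(m) = (m + 2)*(m + 0) = (2 + m)*m = m*(2 + m))
n(f, j) = 44 + 40*f/3 (n(f, j) = 4*(10*f + 33)/3 = 4*(33 + 10*f)/3 = 44 + 40*f/3)
-(n(J(Y), -45) - 2603) = -((44 + 40*(-(2 - 1))/3) - 2603) = -((44 + 40*(-1*1)/3) - 2603) = -((44 + (40/3)*(-1)) - 2603) = -((44 - 40/3) - 2603) = -(92/3 - 2603) = -1*(-7717/3) = 7717/3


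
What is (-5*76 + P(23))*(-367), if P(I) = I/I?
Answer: 139093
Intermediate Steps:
P(I) = 1
(-5*76 + P(23))*(-367) = (-5*76 + 1)*(-367) = (-380 + 1)*(-367) = -379*(-367) = 139093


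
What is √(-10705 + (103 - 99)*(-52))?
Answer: I*√10913 ≈ 104.47*I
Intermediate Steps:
√(-10705 + (103 - 99)*(-52)) = √(-10705 + 4*(-52)) = √(-10705 - 208) = √(-10913) = I*√10913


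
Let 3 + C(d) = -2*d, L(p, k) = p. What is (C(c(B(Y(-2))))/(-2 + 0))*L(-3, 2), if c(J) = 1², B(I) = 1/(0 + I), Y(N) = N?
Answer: -15/2 ≈ -7.5000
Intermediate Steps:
B(I) = 1/I
c(J) = 1
C(d) = -3 - 2*d
(C(c(B(Y(-2))))/(-2 + 0))*L(-3, 2) = ((-3 - 2*1)/(-2 + 0))*(-3) = ((-3 - 2)/(-2))*(-3) = -5*(-½)*(-3) = (5/2)*(-3) = -15/2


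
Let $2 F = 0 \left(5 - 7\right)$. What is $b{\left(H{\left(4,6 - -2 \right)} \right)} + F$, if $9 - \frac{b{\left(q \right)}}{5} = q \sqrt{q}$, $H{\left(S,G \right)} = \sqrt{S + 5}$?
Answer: $45 - 15 \sqrt{3} \approx 19.019$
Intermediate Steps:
$H{\left(S,G \right)} = \sqrt{5 + S}$
$b{\left(q \right)} = 45 - 5 q^{\frac{3}{2}}$ ($b{\left(q \right)} = 45 - 5 q \sqrt{q} = 45 - 5 q^{\frac{3}{2}}$)
$F = 0$ ($F = \frac{0 \left(5 - 7\right)}{2} = \frac{0 \left(-2\right)}{2} = \frac{1}{2} \cdot 0 = 0$)
$b{\left(H{\left(4,6 - -2 \right)} \right)} + F = \left(45 - 5 \left(\sqrt{5 + 4}\right)^{\frac{3}{2}}\right) + 0 = \left(45 - 5 \left(\sqrt{9}\right)^{\frac{3}{2}}\right) + 0 = \left(45 - 5 \cdot 3^{\frac{3}{2}}\right) + 0 = \left(45 - 5 \cdot 3 \sqrt{3}\right) + 0 = \left(45 - 15 \sqrt{3}\right) + 0 = 45 - 15 \sqrt{3}$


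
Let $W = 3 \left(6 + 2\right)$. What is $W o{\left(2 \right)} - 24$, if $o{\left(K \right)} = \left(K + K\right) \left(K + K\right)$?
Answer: $360$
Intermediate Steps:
$W = 24$ ($W = 3 \cdot 8 = 24$)
$o{\left(K \right)} = 4 K^{2}$ ($o{\left(K \right)} = 2 K 2 K = 4 K^{2}$)
$W o{\left(2 \right)} - 24 = 24 \cdot 4 \cdot 2^{2} - 24 = 24 \cdot 4 \cdot 4 - 24 = 24 \cdot 16 - 24 = 384 - 24 = 360$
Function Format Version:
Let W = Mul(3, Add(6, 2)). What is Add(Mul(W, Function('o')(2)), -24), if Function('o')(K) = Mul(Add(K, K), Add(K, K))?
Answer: 360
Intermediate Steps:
W = 24 (W = Mul(3, 8) = 24)
Function('o')(K) = Mul(4, Pow(K, 2)) (Function('o')(K) = Mul(Mul(2, K), Mul(2, K)) = Mul(4, Pow(K, 2)))
Add(Mul(W, Function('o')(2)), -24) = Add(Mul(24, Mul(4, Pow(2, 2))), -24) = Add(Mul(24, Mul(4, 4)), -24) = Add(Mul(24, 16), -24) = Add(384, -24) = 360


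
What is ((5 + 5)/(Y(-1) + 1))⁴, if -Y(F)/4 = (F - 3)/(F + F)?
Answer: 10000/2401 ≈ 4.1649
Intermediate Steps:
Y(F) = -2*(-3 + F)/F (Y(F) = -4*(F - 3)/(F + F) = -4*(-3 + F)/(2*F) = -4*(-3 + F)*1/(2*F) = -2*(-3 + F)/F)
((5 + 5)/(Y(-1) + 1))⁴ = ((5 + 5)/((-2 + 6/(-1)) + 1))⁴ = (10/((-2 + 6*(-1)) + 1))⁴ = (10/((-2 - 6) + 1))⁴ = (10/(-8 + 1))⁴ = (10/(-7))⁴ = (10*(-⅐))⁴ = (-10/7)⁴ = 10000/2401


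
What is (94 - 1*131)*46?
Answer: -1702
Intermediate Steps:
(94 - 1*131)*46 = (94 - 131)*46 = -37*46 = -1702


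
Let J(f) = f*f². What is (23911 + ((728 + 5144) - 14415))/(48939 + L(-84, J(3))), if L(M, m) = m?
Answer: 7684/24483 ≈ 0.31385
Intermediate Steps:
J(f) = f³
(23911 + ((728 + 5144) - 14415))/(48939 + L(-84, J(3))) = (23911 + ((728 + 5144) - 14415))/(48939 + 3³) = (23911 + (5872 - 14415))/(48939 + 27) = (23911 - 8543)/48966 = 15368*(1/48966) = 7684/24483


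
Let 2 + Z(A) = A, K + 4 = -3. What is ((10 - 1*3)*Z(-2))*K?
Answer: 196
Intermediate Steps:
K = -7 (K = -4 - 3 = -7)
Z(A) = -2 + A
((10 - 1*3)*Z(-2))*K = ((10 - 1*3)*(-2 - 2))*(-7) = ((10 - 3)*(-4))*(-7) = (7*(-4))*(-7) = -28*(-7) = 196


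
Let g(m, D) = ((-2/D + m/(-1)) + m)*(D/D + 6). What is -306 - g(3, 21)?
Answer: -916/3 ≈ -305.33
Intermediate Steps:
g(m, D) = -14/D (g(m, D) = ((-2/D + m*(-1)) + m)*(1 + 6) = ((-2/D - m) + m)*7 = ((-m - 2/D) + m)*7 = -2/D*7 = -14/D)
-306 - g(3, 21) = -306 - (-14)/21 = -306 - 1*(-⅔) = -306 + ⅔ = -916/3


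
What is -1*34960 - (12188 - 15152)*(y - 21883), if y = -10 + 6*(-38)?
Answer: -65601604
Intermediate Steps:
y = -238 (y = -10 - 228 = -238)
-1*34960 - (12188 - 15152)*(y - 21883) = -1*34960 - (12188 - 15152)*(-238 - 21883) = -34960 - (-2964)*(-22121) = -34960 - 1*65566644 = -34960 - 65566644 = -65601604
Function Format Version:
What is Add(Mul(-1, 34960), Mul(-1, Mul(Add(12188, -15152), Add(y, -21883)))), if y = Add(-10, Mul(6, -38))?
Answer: -65601604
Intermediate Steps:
y = -238 (y = Add(-10, -228) = -238)
Add(Mul(-1, 34960), Mul(-1, Mul(Add(12188, -15152), Add(y, -21883)))) = Add(Mul(-1, 34960), Mul(-1, Mul(Add(12188, -15152), Add(-238, -21883)))) = Add(-34960, Mul(-1, Mul(-2964, -22121))) = Add(-34960, Mul(-1, 65566644)) = Add(-34960, -65566644) = -65601604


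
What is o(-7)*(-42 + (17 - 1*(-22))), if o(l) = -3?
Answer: 9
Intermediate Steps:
o(-7)*(-42 + (17 - 1*(-22))) = -3*(-42 + (17 - 1*(-22))) = -3*(-42 + (17 + 22)) = -3*(-42 + 39) = -3*(-3) = 9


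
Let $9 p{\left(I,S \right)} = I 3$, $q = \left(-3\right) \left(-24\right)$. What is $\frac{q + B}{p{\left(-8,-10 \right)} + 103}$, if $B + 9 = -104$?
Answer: $- \frac{123}{301} \approx -0.40864$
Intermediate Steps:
$B = -113$ ($B = -9 - 104 = -113$)
$q = 72$
$p{\left(I,S \right)} = \frac{I}{3}$ ($p{\left(I,S \right)} = \frac{I 3}{9} = \frac{3 I}{9} = \frac{I}{3}$)
$\frac{q + B}{p{\left(-8,-10 \right)} + 103} = \frac{72 - 113}{\frac{1}{3} \left(-8\right) + 103} = - \frac{41}{- \frac{8}{3} + 103} = - \frac{41}{\frac{301}{3}} = \left(-41\right) \frac{3}{301} = - \frac{123}{301}$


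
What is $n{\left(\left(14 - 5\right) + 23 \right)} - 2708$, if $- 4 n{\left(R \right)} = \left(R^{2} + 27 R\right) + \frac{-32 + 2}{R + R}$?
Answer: $- \frac{407025}{128} \approx -3179.9$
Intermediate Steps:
$n{\left(R \right)} = - \frac{27 R}{4} - \frac{R^{2}}{4} + \frac{15}{4 R}$ ($n{\left(R \right)} = - \frac{\left(R^{2} + 27 R\right) + \frac{-32 + 2}{R + R}}{4} = - \frac{\left(R^{2} + 27 R\right) - \frac{30}{2 R}}{4} = - \frac{\left(R^{2} + 27 R\right) - 30 \frac{1}{2 R}}{4} = - \frac{\left(R^{2} + 27 R\right) - \frac{15}{R}}{4} = - \frac{R^{2} - \frac{15}{R} + 27 R}{4} = - \frac{27 R}{4} - \frac{R^{2}}{4} + \frac{15}{4 R}$)
$n{\left(\left(14 - 5\right) + 23 \right)} - 2708 = \frac{15 - \left(\left(14 - 5\right) + 23\right)^{2} \left(27 + \left(\left(14 - 5\right) + 23\right)\right)}{4 \left(\left(14 - 5\right) + 23\right)} - 2708 = \frac{15 - \left(9 + 23\right)^{2} \left(27 + \left(9 + 23\right)\right)}{4 \left(9 + 23\right)} - 2708 = \frac{15 - 32^{2} \left(27 + 32\right)}{4 \cdot 32} - 2708 = \frac{1}{4} \cdot \frac{1}{32} \left(15 - 1024 \cdot 59\right) - 2708 = \frac{1}{4} \cdot \frac{1}{32} \left(15 - 60416\right) - 2708 = \frac{1}{4} \cdot \frac{1}{32} \left(-60401\right) - 2708 = - \frac{60401}{128} - 2708 = - \frac{407025}{128}$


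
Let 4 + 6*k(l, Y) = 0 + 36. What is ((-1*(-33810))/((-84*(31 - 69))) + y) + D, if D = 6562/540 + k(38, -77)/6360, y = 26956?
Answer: 2934100369/108756 ≈ 26979.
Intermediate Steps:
k(l, Y) = 16/3 (k(l, Y) = -⅔ + (0 + 36)/6 = -⅔ + (⅙)*36 = -⅔ + 6 = 16/3)
D = 34781/2862 (D = 6562/540 + (16/3)/6360 = 6562*(1/540) + (16/3)*(1/6360) = 3281/270 + 2/2385 = 34781/2862 ≈ 12.153)
((-1*(-33810))/((-84*(31 - 69))) + y) + D = ((-1*(-33810))/((-84*(31 - 69))) + 26956) + 34781/2862 = (33810/((-84*(-38))) + 26956) + 34781/2862 = (33810/3192 + 26956) + 34781/2862 = (33810*(1/3192) + 26956) + 34781/2862 = (805/76 + 26956) + 34781/2862 = 2049461/76 + 34781/2862 = 2934100369/108756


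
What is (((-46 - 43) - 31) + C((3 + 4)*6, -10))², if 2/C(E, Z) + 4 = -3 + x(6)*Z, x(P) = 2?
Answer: 10510564/729 ≈ 14418.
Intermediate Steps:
C(E, Z) = 2/(-7 + 2*Z) (C(E, Z) = 2/(-4 + (-3 + 2*Z)) = 2/(-7 + 2*Z))
(((-46 - 43) - 31) + C((3 + 4)*6, -10))² = (((-46 - 43) - 31) + 2/(-7 + 2*(-10)))² = ((-89 - 31) + 2/(-7 - 20))² = (-120 + 2/(-27))² = (-120 + 2*(-1/27))² = (-120 - 2/27)² = (-3242/27)² = 10510564/729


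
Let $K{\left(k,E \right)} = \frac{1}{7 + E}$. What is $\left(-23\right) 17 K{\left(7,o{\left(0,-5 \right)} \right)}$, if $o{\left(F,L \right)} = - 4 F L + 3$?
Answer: $- \frac{391}{10} \approx -39.1$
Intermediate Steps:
$o{\left(F,L \right)} = 3 - 4 F L$ ($o{\left(F,L \right)} = - 4 F L + 3 = 3 - 4 F L$)
$\left(-23\right) 17 K{\left(7,o{\left(0,-5 \right)} \right)} = \frac{\left(-23\right) 17}{7 + \left(3 - 0 \left(-5\right)\right)} = - \frac{391}{7 + \left(3 + 0\right)} = - \frac{391}{7 + 3} = - \frac{391}{10}$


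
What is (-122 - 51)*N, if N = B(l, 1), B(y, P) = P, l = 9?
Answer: -173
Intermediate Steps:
N = 1
(-122 - 51)*N = (-122 - 51)*1 = -173*1 = -173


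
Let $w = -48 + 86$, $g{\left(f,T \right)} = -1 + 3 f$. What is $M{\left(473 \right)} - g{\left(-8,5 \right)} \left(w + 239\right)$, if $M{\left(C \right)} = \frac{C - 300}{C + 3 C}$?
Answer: $\frac{13102273}{1892} \approx 6925.1$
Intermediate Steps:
$w = 38$
$M{\left(C \right)} = \frac{-300 + C}{4 C}$
$M{\left(473 \right)} - g{\left(-8,5 \right)} \left(w + 239\right) = \frac{-300 + 473}{4 \cdot 473} - \left(-1 + 3 \left(-8\right)\right) \left(38 + 239\right) = \frac{1}{4} \cdot \frac{1}{473} \cdot 173 - \left(-1 - 24\right) 277 = \frac{173}{1892} - \left(-25\right) 277 = \frac{173}{1892} - -6925 = \frac{173}{1892} + 6925 = \frac{13102273}{1892}$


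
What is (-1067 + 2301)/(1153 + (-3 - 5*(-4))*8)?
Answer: 1234/1289 ≈ 0.95733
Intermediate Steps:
(-1067 + 2301)/(1153 + (-3 - 5*(-4))*8) = 1234/(1153 + (-3 + 20)*8) = 1234/(1153 + 17*8) = 1234/(1153 + 136) = 1234/1289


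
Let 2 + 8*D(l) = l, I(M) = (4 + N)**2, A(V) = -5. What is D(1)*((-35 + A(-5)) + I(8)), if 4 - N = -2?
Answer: -15/2 ≈ -7.5000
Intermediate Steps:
N = 6 (N = 4 - 1*(-2) = 4 + 2 = 6)
I(M) = 100 (I(M) = (4 + 6)**2 = 10**2 = 100)
D(l) = -1/4 + l/8
D(1)*((-35 + A(-5)) + I(8)) = (-1/4 + (1/8)*1)*((-35 - 5) + 100) = (-1/4 + 1/8)*(-40 + 100) = -1/8*60 = -15/2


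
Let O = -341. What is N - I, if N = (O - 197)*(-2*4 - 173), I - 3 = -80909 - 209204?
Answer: 387488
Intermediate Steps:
I = -290110 (I = 3 + (-80909 - 209204) = 3 - 290113 = -290110)
N = 97378 (N = (-341 - 197)*(-2*4 - 173) = -538*(-8 - 173) = -538*(-181) = 97378)
N - I = 97378 - 1*(-290110) = 97378 + 290110 = 387488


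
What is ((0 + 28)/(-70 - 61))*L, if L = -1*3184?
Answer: 89152/131 ≈ 680.55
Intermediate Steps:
L = -3184
((0 + 28)/(-70 - 61))*L = ((0 + 28)/(-70 - 61))*(-3184) = (28/(-131))*(-3184) = (28*(-1/131))*(-3184) = -28/131*(-3184) = 89152/131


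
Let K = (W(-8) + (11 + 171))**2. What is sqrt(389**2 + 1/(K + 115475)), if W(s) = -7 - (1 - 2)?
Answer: 2*sqrt(811379245030293)/146451 ≈ 389.00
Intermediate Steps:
W(s) = -6 (W(s) = -7 - 1*(-1) = -7 + 1 = -6)
K = 30976 (K = (-6 + (11 + 171))**2 = (-6 + 182)**2 = 176**2 = 30976)
sqrt(389**2 + 1/(K + 115475)) = sqrt(389**2 + 1/(30976 + 115475)) = sqrt(151321 + 1/146451) = sqrt(22161111772/146451) = 2*sqrt(811379245030293)/146451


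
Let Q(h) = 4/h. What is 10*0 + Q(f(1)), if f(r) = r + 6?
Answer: 4/7 ≈ 0.57143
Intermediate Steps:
f(r) = 6 + r
10*0 + Q(f(1)) = 10*0 + 4/(6 + 1) = 0 + 4/7 = 4/7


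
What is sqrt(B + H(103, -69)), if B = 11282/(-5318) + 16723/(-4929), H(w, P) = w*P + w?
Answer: I*sqrt(1204043656770198690)/13106211 ≈ 83.723*I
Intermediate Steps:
H(w, P) = w + P*w (H(w, P) = P*w + w = w + P*w)
B = -72270946/13106211 (B = 11282*(-1/5318) + 16723*(-1/4929) = -5641/2659 - 16723/4929 = -72270946/13106211 ≈ -5.5143)
sqrt(B + H(103, -69)) = sqrt(-72270946/13106211 + 103*(1 - 69)) = sqrt(-72270946/13106211 + 103*(-68)) = sqrt(-72270946/13106211 - 7004) = sqrt(-91868172790/13106211) = I*sqrt(1204043656770198690)/13106211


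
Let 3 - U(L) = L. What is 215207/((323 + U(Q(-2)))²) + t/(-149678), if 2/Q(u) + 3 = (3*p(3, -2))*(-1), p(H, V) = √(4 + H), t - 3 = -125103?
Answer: 62902692785644074/21977332570944793 - 811545597*√7/587322988574 ≈ 2.8585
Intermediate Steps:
t = -125100 (t = 3 - 125103 = -125100)
Q(u) = 2/(-3 - 3*√7) (Q(u) = 2/(-3 + (3*√(4 + 3))*(-1)) = 2/(-3 + (3*√7)*(-1)) = 2/(-3 - 3*√7))
U(L) = 3 - L
215207/((323 + U(Q(-2)))²) + t/(-149678) = 215207/((323 + (3 - (⅑ - √7/9)))²) - 125100/(-149678) = 215207/((323 + (3 + (-⅑ + √7/9)))²) - 125100*(-1/149678) = 215207/((323 + (26/9 + √7/9))²) + 62550/74839 = 215207/((2933/9 + √7/9)²) + 62550/74839 = 215207/(2933/9 + √7/9)² + 62550/74839 = 62550/74839 + 215207/(2933/9 + √7/9)²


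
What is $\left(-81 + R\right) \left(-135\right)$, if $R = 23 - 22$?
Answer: $10800$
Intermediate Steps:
$R = 1$ ($R = 23 - 22 = 1$)
$\left(-81 + R\right) \left(-135\right) = \left(-81 + 1\right) \left(-135\right) = \left(-80\right) \left(-135\right) = 10800$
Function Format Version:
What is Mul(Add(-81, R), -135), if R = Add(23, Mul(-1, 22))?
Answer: 10800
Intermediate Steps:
R = 1 (R = Add(23, -22) = 1)
Mul(Add(-81, R), -135) = Mul(Add(-81, 1), -135) = Mul(-80, -135) = 10800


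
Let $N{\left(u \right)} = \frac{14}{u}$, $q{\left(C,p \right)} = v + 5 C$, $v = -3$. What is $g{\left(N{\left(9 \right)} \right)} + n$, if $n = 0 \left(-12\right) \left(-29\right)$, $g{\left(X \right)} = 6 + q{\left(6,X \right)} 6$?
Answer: $168$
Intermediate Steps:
$q{\left(C,p \right)} = -3 + 5 C$
$g{\left(X \right)} = 168$ ($g{\left(X \right)} = 6 + \left(-3 + 5 \cdot 6\right) 6 = 6 + \left(-3 + 30\right) 6 = 6 + 27 \cdot 6 = 6 + 162 = 168$)
$n = 0$ ($n = 0 \left(-29\right) = 0$)
$g{\left(N{\left(9 \right)} \right)} + n = 168 + 0 = 168$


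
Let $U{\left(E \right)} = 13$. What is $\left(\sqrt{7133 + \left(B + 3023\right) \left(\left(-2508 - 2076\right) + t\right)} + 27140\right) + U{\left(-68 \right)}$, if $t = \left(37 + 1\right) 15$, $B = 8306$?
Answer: $27153 + i \sqrt{45467473} \approx 27153.0 + 6743.0 i$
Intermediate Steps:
$t = 570$ ($t = 38 \cdot 15 = 570$)
$\left(\sqrt{7133 + \left(B + 3023\right) \left(\left(-2508 - 2076\right) + t\right)} + 27140\right) + U{\left(-68 \right)} = \left(\sqrt{7133 + \left(8306 + 3023\right) \left(\left(-2508 - 2076\right) + 570\right)} + 27140\right) + 13 = \left(\sqrt{7133 + 11329 \left(-4584 + 570\right)} + 27140\right) + 13 = \left(\sqrt{7133 + 11329 \left(-4014\right)} + 27140\right) + 13 = \left(\sqrt{7133 - 45474606} + 27140\right) + 13 = \left(\sqrt{-45467473} + 27140\right) + 13 = \left(i \sqrt{45467473} + 27140\right) + 13 = \left(27140 + i \sqrt{45467473}\right) + 13 = 27153 + i \sqrt{45467473}$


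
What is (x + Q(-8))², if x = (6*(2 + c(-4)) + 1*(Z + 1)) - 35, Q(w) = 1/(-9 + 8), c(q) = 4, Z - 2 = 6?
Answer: 81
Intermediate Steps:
Z = 8 (Z = 2 + 6 = 8)
Q(w) = -1 (Q(w) = 1/(-1) = -1)
x = 10 (x = (6*(2 + 4) + 1*(8 + 1)) - 35 = (6*6 + 1*9) - 35 = (36 + 9) - 35 = 45 - 35 = 10)
(x + Q(-8))² = (10 - 1)² = 9² = 81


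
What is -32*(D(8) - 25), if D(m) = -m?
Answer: 1056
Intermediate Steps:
-32*(D(8) - 25) = -32*(-1*8 - 25) = -32*(-8 - 25) = -32*(-33) = 1056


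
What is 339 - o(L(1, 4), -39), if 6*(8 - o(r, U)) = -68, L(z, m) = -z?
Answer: 959/3 ≈ 319.67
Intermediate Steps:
o(r, U) = 58/3 (o(r, U) = 8 - ⅙*(-68) = 8 + 34/3 = 58/3)
339 - o(L(1, 4), -39) = 339 - 1*58/3 = 339 - 58/3 = 959/3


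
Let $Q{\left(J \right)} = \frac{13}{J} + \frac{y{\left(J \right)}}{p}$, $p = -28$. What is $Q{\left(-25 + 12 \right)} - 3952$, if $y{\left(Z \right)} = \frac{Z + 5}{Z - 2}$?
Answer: $- \frac{415067}{105} \approx -3953.0$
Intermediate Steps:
$y{\left(Z \right)} = \frac{5 + Z}{-2 + Z}$
$Q{\left(J \right)} = \frac{13}{J} - \frac{5 + J}{28 \left(-2 + J\right)}$ ($Q{\left(J \right)} = \frac{13}{J} + \frac{\frac{1}{-2 + J} \left(5 + J\right)}{-28} = \frac{13}{J} + \frac{5 + J}{-2 + J} \left(- \frac{1}{28}\right) = \frac{13}{J} - \frac{5 + J}{28 \left(-2 + J\right)}$)
$Q{\left(-25 + 12 \right)} - 3952 = \frac{-728 - \left(-25 + 12\right)^{2} + 359 \left(-25 + 12\right)}{28 \left(-25 + 12\right) \left(-2 + \left(-25 + 12\right)\right)} - 3952 = \frac{-728 - \left(-13\right)^{2} + 359 \left(-13\right)}{28 \left(-13\right) \left(-2 - 13\right)} - 3952 = \frac{1}{28} \left(- \frac{1}{13}\right) \frac{1}{-15} \left(-728 - 169 - 4667\right) - 3952 = \frac{1}{28} \left(- \frac{1}{13}\right) \left(- \frac{1}{15}\right) \left(-728 - 169 - 4667\right) - 3952 = \frac{1}{28} \left(- \frac{1}{13}\right) \left(- \frac{1}{15}\right) \left(-5564\right) - 3952 = - \frac{107}{105} - 3952 = - \frac{415067}{105}$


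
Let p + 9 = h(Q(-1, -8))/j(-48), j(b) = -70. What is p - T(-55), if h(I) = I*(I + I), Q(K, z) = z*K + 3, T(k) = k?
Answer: 1489/35 ≈ 42.543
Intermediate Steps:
Q(K, z) = 3 + K*z (Q(K, z) = K*z + 3 = 3 + K*z)
h(I) = 2*I**2 (h(I) = I*(2*I) = 2*I**2)
p = -436/35 (p = -9 + (2*(3 - 1*(-8))**2)/(-70) = -9 + (2*(3 + 8)**2)*(-1/70) = -9 + (2*11**2)*(-1/70) = -9 + (2*121)*(-1/70) = -9 + 242*(-1/70) = -9 - 121/35 = -436/35 ≈ -12.457)
p - T(-55) = -436/35 - 1*(-55) = -436/35 + 55 = 1489/35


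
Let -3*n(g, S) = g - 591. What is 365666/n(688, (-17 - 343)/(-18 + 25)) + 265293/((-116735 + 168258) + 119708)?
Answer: -62604777039/5536469 ≈ -11308.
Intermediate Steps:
n(g, S) = 197 - g/3 (n(g, S) = -(g - 591)/3 = -(-591 + g)/3 = 197 - g/3)
365666/n(688, (-17 - 343)/(-18 + 25)) + 265293/((-116735 + 168258) + 119708) = 365666/(197 - ⅓*688) + 265293/((-116735 + 168258) + 119708) = 365666/(197 - 688/3) + 265293/(51523 + 119708) = 365666/(-97/3) + 265293/171231 = 365666*(-3/97) + 265293*(1/171231) = -1096998/97 + 88431/57077 = -62604777039/5536469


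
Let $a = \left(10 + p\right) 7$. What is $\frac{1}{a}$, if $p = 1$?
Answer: $\frac{1}{77} \approx 0.012987$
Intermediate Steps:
$a = 77$ ($a = \left(10 + 1\right) 7 = 11 \cdot 7 = 77$)
$\frac{1}{a} = \frac{1}{77}$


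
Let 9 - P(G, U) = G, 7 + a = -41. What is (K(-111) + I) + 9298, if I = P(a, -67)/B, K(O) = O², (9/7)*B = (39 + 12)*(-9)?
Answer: 2572642/119 ≈ 21619.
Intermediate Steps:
a = -48 (a = -7 - 41 = -48)
P(G, U) = 9 - G
B = -357 (B = 7*((39 + 12)*(-9))/9 = 7*(51*(-9))/9 = (7/9)*(-459) = -357)
I = -19/119 (I = (9 - 1*(-48))/(-357) = (9 + 48)*(-1/357) = 57*(-1/357) = -19/119 ≈ -0.15966)
(K(-111) + I) + 9298 = ((-111)² - 19/119) + 9298 = (12321 - 19/119) + 9298 = 1466180/119 + 9298 = 2572642/119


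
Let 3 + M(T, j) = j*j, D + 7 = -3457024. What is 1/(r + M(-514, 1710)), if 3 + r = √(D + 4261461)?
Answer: 1462047/4275162458203 - √804430/8550324916406 ≈ 3.4188e-7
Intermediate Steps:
D = -3457031 (D = -7 - 3457024 = -3457031)
M(T, j) = -3 + j² (M(T, j) = -3 + j*j = -3 + j²)
r = -3 + √804430 (r = -3 + √(-3457031 + 4261461) = -3 + √804430 ≈ 893.90)
1/(r + M(-514, 1710)) = 1/((-3 + √804430) + (-3 + 1710²)) = 1/((-3 + √804430) + (-3 + 2924100)) = 1/((-3 + √804430) + 2924097) = 1/(2924094 + √804430)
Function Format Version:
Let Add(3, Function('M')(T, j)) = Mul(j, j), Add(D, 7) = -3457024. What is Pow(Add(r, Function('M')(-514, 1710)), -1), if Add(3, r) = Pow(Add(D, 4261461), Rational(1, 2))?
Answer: Add(Rational(1462047, 4275162458203), Mul(Rational(-1, 8550324916406), Pow(804430, Rational(1, 2)))) ≈ 3.4188e-7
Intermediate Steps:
D = -3457031 (D = Add(-7, -3457024) = -3457031)
Function('M')(T, j) = Add(-3, Pow(j, 2)) (Function('M')(T, j) = Add(-3, Mul(j, j)) = Add(-3, Pow(j, 2)))
r = Add(-3, Pow(804430, Rational(1, 2))) (r = Add(-3, Pow(Add(-3457031, 4261461), Rational(1, 2))) = Add(-3, Pow(804430, Rational(1, 2))) ≈ 893.90)
Pow(Add(r, Function('M')(-514, 1710)), -1) = Pow(Add(Add(-3, Pow(804430, Rational(1, 2))), Add(-3, Pow(1710, 2))), -1) = Pow(Add(Add(-3, Pow(804430, Rational(1, 2))), Add(-3, 2924100)), -1) = Pow(Add(Add(-3, Pow(804430, Rational(1, 2))), 2924097), -1) = Pow(Add(2924094, Pow(804430, Rational(1, 2))), -1)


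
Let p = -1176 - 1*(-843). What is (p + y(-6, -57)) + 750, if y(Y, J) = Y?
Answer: 411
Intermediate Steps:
p = -333 (p = -1176 + 843 = -333)
(p + y(-6, -57)) + 750 = (-333 - 6) + 750 = -339 + 750 = 411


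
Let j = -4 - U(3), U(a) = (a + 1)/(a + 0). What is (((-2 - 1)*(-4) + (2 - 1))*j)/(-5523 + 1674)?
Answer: 208/11547 ≈ 0.018013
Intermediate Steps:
U(a) = (1 + a)/a
j = -16/3 (j = -4 - (1 + 3)/3 = -4 - 4/3 = -16/3 ≈ -5.3333)
(((-2 - 1)*(-4) + (2 - 1))*j)/(-5523 + 1674) = (((-2 - 1)*(-4) + (2 - 1))*(-16/3))/(-5523 + 1674) = ((-3*(-4) + 1)*(-16/3))/(-3849) = ((12 + 1)*(-16/3))*(-1/3849) = (13*(-16/3))*(-1/3849) = -208/3*(-1/3849) = 208/11547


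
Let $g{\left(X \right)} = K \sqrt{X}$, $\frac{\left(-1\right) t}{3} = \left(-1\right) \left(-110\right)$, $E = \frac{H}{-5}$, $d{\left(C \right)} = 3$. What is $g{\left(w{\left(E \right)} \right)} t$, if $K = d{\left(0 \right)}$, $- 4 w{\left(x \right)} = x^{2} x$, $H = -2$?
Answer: $- \frac{198 i \sqrt{10}}{5} \approx - 125.23 i$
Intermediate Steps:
$E = \frac{2}{5}$ ($E = - \frac{2}{-5} = \left(-2\right) \left(- \frac{1}{5}\right) = \frac{2}{5} \approx 0.4$)
$w{\left(x \right)} = - \frac{x^{3}}{4}$ ($w{\left(x \right)} = - \frac{x^{2} x}{4} = - \frac{x^{3}}{4}$)
$K = 3$
$t = -330$ ($t = - 3 \left(\left(-1\right) \left(-110\right)\right) = \left(-3\right) 110 = -330$)
$g{\left(X \right)} = 3 \sqrt{X}$
$g{\left(w{\left(E \right)} \right)} t = 3 \sqrt{- \frac{\left(\frac{2}{5}\right)^{3}}{4}} \left(-330\right) = 3 \sqrt{\left(- \frac{1}{4}\right) \frac{8}{125}} \left(-330\right) = 3 \sqrt{- \frac{2}{125}} \left(-330\right) = 3 \frac{i \sqrt{10}}{25} \left(-330\right) = \frac{3 i \sqrt{10}}{25} \left(-330\right) = - \frac{198 i \sqrt{10}}{5}$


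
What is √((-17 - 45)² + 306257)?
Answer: √310101 ≈ 556.87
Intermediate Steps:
√((-17 - 45)² + 306257) = √((-62)² + 306257) = √(3844 + 306257) = √310101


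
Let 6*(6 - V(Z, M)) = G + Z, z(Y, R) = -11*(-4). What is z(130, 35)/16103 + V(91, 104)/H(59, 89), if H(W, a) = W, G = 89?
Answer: -383876/950077 ≈ -0.40405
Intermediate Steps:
z(Y, R) = 44
V(Z, M) = -53/6 - Z/6 (V(Z, M) = 6 - (89 + Z)/6 = 6 + (-89/6 - Z/6) = -53/6 - Z/6)
z(130, 35)/16103 + V(91, 104)/H(59, 89) = 44/16103 + (-53/6 - 1/6*91)/59 = 44*(1/16103) + (-53/6 - 91/6)*(1/59) = 44/16103 - 24*1/59 = 44/16103 - 24/59 = -383876/950077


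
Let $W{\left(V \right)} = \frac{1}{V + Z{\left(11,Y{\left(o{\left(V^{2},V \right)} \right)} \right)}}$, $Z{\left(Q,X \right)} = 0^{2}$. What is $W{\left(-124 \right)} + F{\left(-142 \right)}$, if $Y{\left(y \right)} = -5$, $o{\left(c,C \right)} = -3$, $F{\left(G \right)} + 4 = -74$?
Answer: $- \frac{9673}{124} \approx -78.008$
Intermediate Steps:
$F{\left(G \right)} = -78$ ($F{\left(G \right)} = -4 - 74 = -78$)
$Z{\left(Q,X \right)} = 0$
$W{\left(V \right)} = \frac{1}{V}$ ($W{\left(V \right)} = \frac{1}{V + 0} = \frac{1}{V}$)
$W{\left(-124 \right)} + F{\left(-142 \right)} = \frac{1}{-124} - 78 = - \frac{1}{124} - 78 = - \frac{9673}{124}$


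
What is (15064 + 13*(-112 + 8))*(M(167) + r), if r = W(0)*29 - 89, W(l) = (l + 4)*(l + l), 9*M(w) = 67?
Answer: -10064608/9 ≈ -1.1183e+6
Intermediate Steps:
M(w) = 67/9 (M(w) = (⅑)*67 = 67/9)
W(l) = 2*l*(4 + l) (W(l) = (4 + l)*(2*l) = 2*l*(4 + l))
r = -89 (r = (2*0*(4 + 0))*29 - 89 = (2*0*4)*29 - 89 = 0*29 - 89 = 0 - 89 = -89)
(15064 + 13*(-112 + 8))*(M(167) + r) = (15064 + 13*(-112 + 8))*(67/9 - 89) = (15064 + 13*(-104))*(-734/9) = (15064 - 1352)*(-734/9) = 13712*(-734/9) = -10064608/9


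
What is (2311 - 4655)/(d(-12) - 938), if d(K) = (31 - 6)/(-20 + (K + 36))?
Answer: 9376/3727 ≈ 2.5157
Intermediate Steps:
d(K) = 25/(16 + K) (d(K) = 25/(-20 + (36 + K)) = 25/(16 + K))
(2311 - 4655)/(d(-12) - 938) = (2311 - 4655)/(25/(16 - 12) - 938) = -2344/(25/4 - 938) = -2344/(-3727/4) = -2344*(-4/3727) = 9376/3727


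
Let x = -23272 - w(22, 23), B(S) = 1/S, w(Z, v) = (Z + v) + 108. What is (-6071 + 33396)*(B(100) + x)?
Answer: -2560351407/4 ≈ -6.4009e+8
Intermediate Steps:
w(Z, v) = 108 + Z + v
x = -23425 (x = -23272 - (108 + 22 + 23) = -23272 - 1*153 = -23272 - 153 = -23425)
(-6071 + 33396)*(B(100) + x) = (-6071 + 33396)*(1/100 - 23425) = 27325*(1/100 - 23425) = 27325*(-2342499/100) = -2560351407/4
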